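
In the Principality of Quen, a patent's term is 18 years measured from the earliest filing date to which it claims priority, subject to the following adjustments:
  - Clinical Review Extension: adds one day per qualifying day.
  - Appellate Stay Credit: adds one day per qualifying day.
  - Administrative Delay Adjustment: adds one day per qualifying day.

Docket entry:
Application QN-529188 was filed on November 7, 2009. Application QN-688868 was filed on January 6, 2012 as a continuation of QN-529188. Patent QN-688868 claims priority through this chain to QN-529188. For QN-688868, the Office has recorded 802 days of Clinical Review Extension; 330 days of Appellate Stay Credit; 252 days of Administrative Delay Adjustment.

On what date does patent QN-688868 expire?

August 22, 2031

Earliest priority filing: 7 November 2009.
Base term: 7 November 2009 + 18 years → 7 November 2027.
Clinical Review Extension: +802 days → 17 January 2030.
Appellate Stay Credit: +330 days → 13 December 2030.
Administrative Delay Adjustment: +252 days → 22 August 2031.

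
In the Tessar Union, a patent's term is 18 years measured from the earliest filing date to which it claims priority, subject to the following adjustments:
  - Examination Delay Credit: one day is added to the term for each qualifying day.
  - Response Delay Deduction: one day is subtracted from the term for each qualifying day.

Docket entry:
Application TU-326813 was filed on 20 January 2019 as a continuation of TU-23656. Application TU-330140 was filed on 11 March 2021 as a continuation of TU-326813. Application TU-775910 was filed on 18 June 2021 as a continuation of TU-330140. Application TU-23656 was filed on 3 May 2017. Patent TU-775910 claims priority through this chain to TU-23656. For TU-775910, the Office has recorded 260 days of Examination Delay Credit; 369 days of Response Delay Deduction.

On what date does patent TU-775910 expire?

January 14, 2035

Earliest priority filing: 3 May 2017.
Base term: 3 May 2017 + 18 years → 3 May 2035.
Examination Delay Credit: +260 days → 18 January 2036.
Response Delay Deduction: −369 days → 14 January 2035.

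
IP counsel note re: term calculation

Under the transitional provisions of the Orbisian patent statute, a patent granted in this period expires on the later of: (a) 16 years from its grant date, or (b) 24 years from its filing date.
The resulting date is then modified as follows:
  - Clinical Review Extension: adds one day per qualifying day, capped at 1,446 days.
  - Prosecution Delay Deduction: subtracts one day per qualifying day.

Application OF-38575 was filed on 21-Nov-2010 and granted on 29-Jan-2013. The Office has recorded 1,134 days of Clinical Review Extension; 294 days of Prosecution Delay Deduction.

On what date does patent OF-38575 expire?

March 10, 2037

(a) grant + 16 years → 29 January 2029.
(b) filing + 24 years → 21 November 2034.
Later of the two: 21 November 2034.
Clinical Review Extension: 1134 days (within the 1446-day cap) → +1134 days → 29 December 2037.
Prosecution Delay Deduction: −294 days → 10 March 2037.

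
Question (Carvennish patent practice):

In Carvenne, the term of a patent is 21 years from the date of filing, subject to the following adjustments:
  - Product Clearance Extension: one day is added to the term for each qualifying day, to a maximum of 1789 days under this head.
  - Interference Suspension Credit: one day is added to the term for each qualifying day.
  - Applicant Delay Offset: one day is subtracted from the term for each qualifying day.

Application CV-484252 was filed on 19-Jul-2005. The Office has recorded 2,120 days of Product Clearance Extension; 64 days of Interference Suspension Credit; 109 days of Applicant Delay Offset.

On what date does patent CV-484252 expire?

2031-04-28

Base term: filing date + 21 years → 19 July 2026.
Product Clearance Extension: 2120 days claimed exceeds the 1789-day cap, so +1789 days → 12 June 2031.
Interference Suspension Credit: +64 days → 15 August 2031.
Applicant Delay Offset: −109 days → 28 April 2031.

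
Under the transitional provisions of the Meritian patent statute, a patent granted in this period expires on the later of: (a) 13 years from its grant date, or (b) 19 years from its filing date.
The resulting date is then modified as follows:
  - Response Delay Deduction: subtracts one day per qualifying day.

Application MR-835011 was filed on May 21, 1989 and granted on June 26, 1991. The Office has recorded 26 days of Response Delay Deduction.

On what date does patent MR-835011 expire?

2008-04-25

(a) grant + 13 years → 26 June 2004.
(b) filing + 19 years → 21 May 2008.
Later of the two: 21 May 2008.
Response Delay Deduction: −26 days → 25 April 2008.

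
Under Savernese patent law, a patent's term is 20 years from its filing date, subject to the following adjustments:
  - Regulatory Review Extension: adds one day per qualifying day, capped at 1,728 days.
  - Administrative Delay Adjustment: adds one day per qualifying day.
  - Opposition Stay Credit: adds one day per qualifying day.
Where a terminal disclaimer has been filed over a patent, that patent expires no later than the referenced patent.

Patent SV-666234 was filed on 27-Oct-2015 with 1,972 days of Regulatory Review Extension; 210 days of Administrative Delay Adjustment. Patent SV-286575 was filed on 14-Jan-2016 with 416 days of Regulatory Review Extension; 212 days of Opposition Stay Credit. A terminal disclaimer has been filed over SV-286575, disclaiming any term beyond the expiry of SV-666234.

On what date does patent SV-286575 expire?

October 3, 2037

Natural term of SV-286575:
  Base: filing + 20 years → 14 January 2036.
  Regulatory Review Extension: 416 days (within the 1728-day cap) → +416 days → 5 March 2037.
  Opposition Stay Credit: +212 days → 3 October 2037.
Expiry of referenced patent SV-666234:
  Base: filing + 20 years → 27 October 2035.
  Regulatory Review Extension: 1972 days claimed exceeds the 1728-day cap, so +1728 days → 20 July 2040.
  Administrative Delay Adjustment: +210 days → 15 February 2041.
Terminal disclaimer: SV-286575 expires on the earlier of 3 October 2037 and 15 February 2041.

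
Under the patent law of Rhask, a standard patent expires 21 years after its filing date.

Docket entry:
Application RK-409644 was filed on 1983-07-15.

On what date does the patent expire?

Filing date + 21 years → 15 July 2004.

2004-07-15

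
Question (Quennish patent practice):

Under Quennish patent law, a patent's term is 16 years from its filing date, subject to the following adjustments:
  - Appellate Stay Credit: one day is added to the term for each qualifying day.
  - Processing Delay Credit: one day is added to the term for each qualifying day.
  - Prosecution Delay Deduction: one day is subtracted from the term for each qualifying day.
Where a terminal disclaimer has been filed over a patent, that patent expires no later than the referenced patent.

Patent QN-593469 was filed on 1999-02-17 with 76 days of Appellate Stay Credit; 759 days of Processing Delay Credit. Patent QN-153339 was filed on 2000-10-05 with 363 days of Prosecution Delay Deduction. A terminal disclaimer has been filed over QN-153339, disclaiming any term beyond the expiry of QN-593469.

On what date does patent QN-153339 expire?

Natural term of QN-153339:
  Base: filing + 16 years → 5 October 2016.
  Prosecution Delay Deduction: −363 days → 8 October 2015.
Expiry of referenced patent QN-593469:
  Base: filing + 16 years → 17 February 2015.
  Appellate Stay Credit: +76 days → 4 May 2015.
  Processing Delay Credit: +759 days → 1 June 2017.
Terminal disclaimer: QN-153339 expires on the earlier of 8 October 2015 and 1 June 2017.

October 8, 2015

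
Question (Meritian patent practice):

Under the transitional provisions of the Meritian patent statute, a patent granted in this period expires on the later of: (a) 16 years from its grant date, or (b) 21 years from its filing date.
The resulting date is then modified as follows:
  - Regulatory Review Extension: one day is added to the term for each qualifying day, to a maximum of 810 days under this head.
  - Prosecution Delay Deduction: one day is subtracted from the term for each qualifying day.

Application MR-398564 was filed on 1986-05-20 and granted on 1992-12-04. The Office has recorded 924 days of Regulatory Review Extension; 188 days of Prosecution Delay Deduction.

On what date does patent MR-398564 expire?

(a) grant + 16 years → 4 December 2008.
(b) filing + 21 years → 20 May 2007.
Later of the two: 4 December 2008.
Regulatory Review Extension: 924 days claimed exceeds the 810-day cap, so +810 days → 22 February 2011.
Prosecution Delay Deduction: −188 days → 18 August 2010.

2010-08-18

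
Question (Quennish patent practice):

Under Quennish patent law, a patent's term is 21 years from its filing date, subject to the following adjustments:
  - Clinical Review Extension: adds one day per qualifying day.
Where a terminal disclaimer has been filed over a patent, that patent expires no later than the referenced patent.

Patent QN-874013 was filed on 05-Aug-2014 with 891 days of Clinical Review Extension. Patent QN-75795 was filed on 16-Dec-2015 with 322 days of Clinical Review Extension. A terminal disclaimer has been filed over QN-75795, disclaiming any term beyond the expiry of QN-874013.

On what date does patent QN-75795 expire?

Natural term of QN-75795:
  Base: filing + 21 years → 16 December 2036.
  Clinical Review Extension: +322 days → 3 November 2037.
Expiry of referenced patent QN-874013:
  Base: filing + 21 years → 5 August 2035.
  Clinical Review Extension: +891 days → 12 January 2038.
Terminal disclaimer: QN-75795 expires on the earlier of 3 November 2037 and 12 January 2038.

2037-11-03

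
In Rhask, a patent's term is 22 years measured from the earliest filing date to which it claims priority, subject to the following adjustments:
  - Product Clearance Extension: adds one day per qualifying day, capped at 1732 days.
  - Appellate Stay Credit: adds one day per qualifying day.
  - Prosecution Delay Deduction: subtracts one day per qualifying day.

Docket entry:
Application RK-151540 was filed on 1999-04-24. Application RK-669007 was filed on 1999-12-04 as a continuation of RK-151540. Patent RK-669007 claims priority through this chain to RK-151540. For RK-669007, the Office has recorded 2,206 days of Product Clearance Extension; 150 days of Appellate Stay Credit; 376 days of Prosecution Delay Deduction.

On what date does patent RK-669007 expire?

Earliest priority filing: 24 April 1999.
Base term: 24 April 1999 + 22 years → 24 April 2021.
Product Clearance Extension: 2206 days claimed exceeds the 1732-day cap, so +1732 days → 20 January 2026.
Appellate Stay Credit: +150 days → 19 June 2026.
Prosecution Delay Deduction: −376 days → 8 June 2025.

June 8, 2025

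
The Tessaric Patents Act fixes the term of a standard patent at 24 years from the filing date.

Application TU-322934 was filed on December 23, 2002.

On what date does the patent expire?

December 23, 2026

Filing date + 24 years → 23 December 2026.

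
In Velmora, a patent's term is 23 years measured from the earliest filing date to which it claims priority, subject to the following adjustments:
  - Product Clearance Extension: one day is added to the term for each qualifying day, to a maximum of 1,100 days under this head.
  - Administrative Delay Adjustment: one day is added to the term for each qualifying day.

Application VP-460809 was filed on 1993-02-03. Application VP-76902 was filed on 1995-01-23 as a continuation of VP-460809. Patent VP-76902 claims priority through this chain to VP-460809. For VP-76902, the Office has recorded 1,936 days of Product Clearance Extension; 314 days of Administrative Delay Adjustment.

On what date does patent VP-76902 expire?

Earliest priority filing: 3 February 1993.
Base term: 3 February 1993 + 23 years → 3 February 2016.
Product Clearance Extension: 1936 days claimed exceeds the 1100-day cap, so +1100 days → 7 February 2019.
Administrative Delay Adjustment: +314 days → 18 December 2019.

2019-12-18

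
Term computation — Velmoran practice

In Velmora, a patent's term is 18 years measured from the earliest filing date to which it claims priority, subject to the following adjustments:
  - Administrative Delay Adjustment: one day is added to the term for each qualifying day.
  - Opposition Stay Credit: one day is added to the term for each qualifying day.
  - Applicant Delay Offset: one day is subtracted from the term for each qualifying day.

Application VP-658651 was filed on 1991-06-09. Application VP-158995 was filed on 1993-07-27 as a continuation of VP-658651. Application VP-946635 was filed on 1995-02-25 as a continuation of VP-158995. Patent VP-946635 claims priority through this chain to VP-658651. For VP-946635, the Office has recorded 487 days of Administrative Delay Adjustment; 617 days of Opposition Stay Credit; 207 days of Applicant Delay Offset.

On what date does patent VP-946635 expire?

2011-11-23

Earliest priority filing: 9 June 1991.
Base term: 9 June 1991 + 18 years → 9 June 2009.
Administrative Delay Adjustment: +487 days → 9 October 2010.
Opposition Stay Credit: +617 days → 17 June 2012.
Applicant Delay Offset: −207 days → 23 November 2011.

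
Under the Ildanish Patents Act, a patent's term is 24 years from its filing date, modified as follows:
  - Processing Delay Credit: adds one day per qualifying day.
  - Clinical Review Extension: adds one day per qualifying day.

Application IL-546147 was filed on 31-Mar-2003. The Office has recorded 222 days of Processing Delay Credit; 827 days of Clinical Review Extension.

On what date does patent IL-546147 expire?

2030-02-12

Base term: filing date + 24 years → 31 March 2027.
Processing Delay Credit: +222 days → 8 November 2027.
Clinical Review Extension: +827 days → 12 February 2030.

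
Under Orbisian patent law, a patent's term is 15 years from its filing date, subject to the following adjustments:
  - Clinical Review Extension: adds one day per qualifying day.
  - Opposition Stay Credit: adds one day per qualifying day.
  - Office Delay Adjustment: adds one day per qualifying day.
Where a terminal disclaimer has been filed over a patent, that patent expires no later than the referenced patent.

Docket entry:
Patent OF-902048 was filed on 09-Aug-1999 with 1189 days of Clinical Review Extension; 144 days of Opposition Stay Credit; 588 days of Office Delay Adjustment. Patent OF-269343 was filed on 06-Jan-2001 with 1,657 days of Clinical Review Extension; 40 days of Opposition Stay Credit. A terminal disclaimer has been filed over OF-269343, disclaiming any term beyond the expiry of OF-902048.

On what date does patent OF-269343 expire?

Natural term of OF-269343:
  Base: filing + 15 years → 6 January 2016.
  Clinical Review Extension: +1657 days → 20 July 2020.
  Opposition Stay Credit: +40 days → 29 August 2020.
Expiry of referenced patent OF-902048:
  Base: filing + 15 years → 9 August 2014.
  Clinical Review Extension: +1189 days → 10 November 2017.
  Opposition Stay Credit: +144 days → 3 April 2018.
  Office Delay Adjustment: +588 days → 12 November 2019.
Terminal disclaimer: OF-269343 expires on the earlier of 29 August 2020 and 12 November 2019.

2019-11-12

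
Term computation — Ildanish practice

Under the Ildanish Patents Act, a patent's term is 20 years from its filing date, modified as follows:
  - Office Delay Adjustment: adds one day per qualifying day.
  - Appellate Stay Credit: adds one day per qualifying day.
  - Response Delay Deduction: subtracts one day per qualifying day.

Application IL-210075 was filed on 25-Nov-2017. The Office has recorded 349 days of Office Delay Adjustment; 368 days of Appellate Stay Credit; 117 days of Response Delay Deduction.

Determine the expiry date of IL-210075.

Base term: filing date + 20 years → 25 November 2037.
Office Delay Adjustment: +349 days → 9 November 2038.
Appellate Stay Credit: +368 days → 12 November 2039.
Response Delay Deduction: −117 days → 18 July 2039.

2039-07-18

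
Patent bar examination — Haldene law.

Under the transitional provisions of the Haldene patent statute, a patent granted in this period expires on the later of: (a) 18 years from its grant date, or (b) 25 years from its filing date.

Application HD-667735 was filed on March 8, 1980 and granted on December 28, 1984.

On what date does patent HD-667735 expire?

(a) grant + 18 years → 28 December 2002.
(b) filing + 25 years → 8 March 2005.
Later of the two: 8 March 2005.

March 8, 2005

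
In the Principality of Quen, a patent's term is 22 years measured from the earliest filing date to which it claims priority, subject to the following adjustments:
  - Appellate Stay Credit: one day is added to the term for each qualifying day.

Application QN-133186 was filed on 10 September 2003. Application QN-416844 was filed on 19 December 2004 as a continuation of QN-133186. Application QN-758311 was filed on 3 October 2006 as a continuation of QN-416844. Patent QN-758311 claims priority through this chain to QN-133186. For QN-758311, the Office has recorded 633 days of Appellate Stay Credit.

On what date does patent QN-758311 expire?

Earliest priority filing: 10 September 2003.
Base term: 10 September 2003 + 22 years → 10 September 2025.
Appellate Stay Credit: +633 days → 5 June 2027.

June 5, 2027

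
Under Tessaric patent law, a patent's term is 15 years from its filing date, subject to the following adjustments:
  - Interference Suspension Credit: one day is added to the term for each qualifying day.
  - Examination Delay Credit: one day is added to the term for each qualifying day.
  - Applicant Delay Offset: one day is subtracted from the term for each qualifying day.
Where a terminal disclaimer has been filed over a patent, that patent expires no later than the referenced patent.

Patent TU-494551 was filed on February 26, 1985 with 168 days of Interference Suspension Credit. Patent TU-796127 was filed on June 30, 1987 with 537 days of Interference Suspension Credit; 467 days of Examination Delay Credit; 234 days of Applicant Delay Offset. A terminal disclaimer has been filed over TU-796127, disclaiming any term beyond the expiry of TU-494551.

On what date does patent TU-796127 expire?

Natural term of TU-796127:
  Base: filing + 15 years → 30 June 2002.
  Interference Suspension Credit: +537 days → 19 December 2003.
  Examination Delay Credit: +467 days → 30 March 2005.
  Applicant Delay Offset: −234 days → 8 August 2004.
Expiry of referenced patent TU-494551:
  Base: filing + 15 years → 26 February 2000.
  Interference Suspension Credit: +168 days → 12 August 2000.
Terminal disclaimer: TU-796127 expires on the earlier of 8 August 2004 and 12 August 2000.

August 12, 2000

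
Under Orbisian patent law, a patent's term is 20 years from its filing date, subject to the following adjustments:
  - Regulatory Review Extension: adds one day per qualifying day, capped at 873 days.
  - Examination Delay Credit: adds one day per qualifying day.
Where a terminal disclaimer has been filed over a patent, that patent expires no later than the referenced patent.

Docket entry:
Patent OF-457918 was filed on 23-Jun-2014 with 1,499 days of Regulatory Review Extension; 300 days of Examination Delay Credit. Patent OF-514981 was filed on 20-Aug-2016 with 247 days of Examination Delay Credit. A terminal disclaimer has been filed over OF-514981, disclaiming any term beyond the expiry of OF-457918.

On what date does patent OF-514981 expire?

April 24, 2037

Natural term of OF-514981:
  Base: filing + 20 years → 20 August 2036.
  Examination Delay Credit: +247 days → 24 April 2037.
Expiry of referenced patent OF-457918:
  Base: filing + 20 years → 23 June 2034.
  Regulatory Review Extension: 1499 days claimed exceeds the 873-day cap, so +873 days → 12 November 2036.
  Examination Delay Credit: +300 days → 8 September 2037.
Terminal disclaimer: OF-514981 expires on the earlier of 24 April 2037 and 8 September 2037.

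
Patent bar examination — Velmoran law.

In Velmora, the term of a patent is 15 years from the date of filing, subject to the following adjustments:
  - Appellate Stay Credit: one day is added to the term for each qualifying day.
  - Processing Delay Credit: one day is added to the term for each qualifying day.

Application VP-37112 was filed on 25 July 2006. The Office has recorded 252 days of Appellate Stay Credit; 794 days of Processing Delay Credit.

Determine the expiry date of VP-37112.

2024-06-05

Base term: filing date + 15 years → 25 July 2021.
Appellate Stay Credit: +252 days → 3 April 2022.
Processing Delay Credit: +794 days → 5 June 2024.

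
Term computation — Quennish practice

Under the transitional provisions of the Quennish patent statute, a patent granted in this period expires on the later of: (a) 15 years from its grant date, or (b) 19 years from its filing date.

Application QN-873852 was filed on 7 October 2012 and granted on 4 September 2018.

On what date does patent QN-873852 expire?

(a) grant + 15 years → 4 September 2033.
(b) filing + 19 years → 7 October 2031.
Later of the two: 4 September 2033.

September 4, 2033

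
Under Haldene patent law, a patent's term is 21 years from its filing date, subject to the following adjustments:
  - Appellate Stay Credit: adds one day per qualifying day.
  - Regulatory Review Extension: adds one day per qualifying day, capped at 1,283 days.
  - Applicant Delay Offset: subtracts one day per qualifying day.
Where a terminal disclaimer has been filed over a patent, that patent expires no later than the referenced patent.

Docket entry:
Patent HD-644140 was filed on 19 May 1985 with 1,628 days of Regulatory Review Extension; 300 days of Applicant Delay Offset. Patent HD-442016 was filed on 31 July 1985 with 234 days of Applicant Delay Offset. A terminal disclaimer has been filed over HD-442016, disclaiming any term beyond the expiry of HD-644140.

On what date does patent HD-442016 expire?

December 9, 2005

Natural term of HD-442016:
  Base: filing + 21 years → 31 July 2006.
  Applicant Delay Offset: −234 days → 9 December 2005.
Expiry of referenced patent HD-644140:
  Base: filing + 21 years → 19 May 2006.
  Regulatory Review Extension: 1628 days claimed exceeds the 1283-day cap, so +1283 days → 22 November 2009.
  Applicant Delay Offset: −300 days → 26 January 2009.
Terminal disclaimer: HD-442016 expires on the earlier of 9 December 2005 and 26 January 2009.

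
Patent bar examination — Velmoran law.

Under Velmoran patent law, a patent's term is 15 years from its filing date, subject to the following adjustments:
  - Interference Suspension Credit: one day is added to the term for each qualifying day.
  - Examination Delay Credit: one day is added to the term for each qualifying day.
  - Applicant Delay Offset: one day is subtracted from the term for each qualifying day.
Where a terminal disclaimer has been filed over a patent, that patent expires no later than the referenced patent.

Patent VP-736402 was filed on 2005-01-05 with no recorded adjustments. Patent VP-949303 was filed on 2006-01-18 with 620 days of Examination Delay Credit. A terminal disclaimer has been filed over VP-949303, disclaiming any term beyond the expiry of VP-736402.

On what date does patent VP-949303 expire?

Natural term of VP-949303:
  Base: filing + 15 years → 18 January 2021.
  Examination Delay Credit: +620 days → 30 September 2022.
Expiry of referenced patent VP-736402:
  Base: filing + 15 years → 5 January 2020.
Terminal disclaimer: VP-949303 expires on the earlier of 30 September 2022 and 5 January 2020.

January 5, 2020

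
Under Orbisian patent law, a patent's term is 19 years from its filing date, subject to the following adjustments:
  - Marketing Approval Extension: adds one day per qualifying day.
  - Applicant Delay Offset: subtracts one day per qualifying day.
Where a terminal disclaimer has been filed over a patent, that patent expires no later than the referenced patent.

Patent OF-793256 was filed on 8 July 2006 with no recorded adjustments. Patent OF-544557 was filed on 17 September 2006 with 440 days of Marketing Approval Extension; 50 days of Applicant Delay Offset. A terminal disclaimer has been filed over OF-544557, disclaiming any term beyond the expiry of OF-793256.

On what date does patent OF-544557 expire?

July 8, 2025

Natural term of OF-544557:
  Base: filing + 19 years → 17 September 2025.
  Marketing Approval Extension: +440 days → 1 December 2026.
  Applicant Delay Offset: −50 days → 12 October 2026.
Expiry of referenced patent OF-793256:
  Base: filing + 19 years → 8 July 2025.
Terminal disclaimer: OF-544557 expires on the earlier of 12 October 2026 and 8 July 2025.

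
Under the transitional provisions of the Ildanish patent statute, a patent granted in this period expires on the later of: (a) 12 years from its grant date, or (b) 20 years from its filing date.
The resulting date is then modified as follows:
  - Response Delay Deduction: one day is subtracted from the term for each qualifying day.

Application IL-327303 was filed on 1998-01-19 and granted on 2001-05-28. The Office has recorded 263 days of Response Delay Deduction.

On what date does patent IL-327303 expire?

2017-05-01

(a) grant + 12 years → 28 May 2013.
(b) filing + 20 years → 19 January 2018.
Later of the two: 19 January 2018.
Response Delay Deduction: −263 days → 1 May 2017.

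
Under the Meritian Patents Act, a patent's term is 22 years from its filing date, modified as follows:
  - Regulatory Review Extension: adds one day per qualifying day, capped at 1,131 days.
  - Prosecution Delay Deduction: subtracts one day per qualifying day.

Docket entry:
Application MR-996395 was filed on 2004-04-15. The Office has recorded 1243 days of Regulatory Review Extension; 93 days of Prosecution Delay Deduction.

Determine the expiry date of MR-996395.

Base term: filing date + 22 years → 15 April 2026.
Regulatory Review Extension: 1243 days claimed exceeds the 1131-day cap, so +1131 days → 20 May 2029.
Prosecution Delay Deduction: −93 days → 16 February 2029.

February 16, 2029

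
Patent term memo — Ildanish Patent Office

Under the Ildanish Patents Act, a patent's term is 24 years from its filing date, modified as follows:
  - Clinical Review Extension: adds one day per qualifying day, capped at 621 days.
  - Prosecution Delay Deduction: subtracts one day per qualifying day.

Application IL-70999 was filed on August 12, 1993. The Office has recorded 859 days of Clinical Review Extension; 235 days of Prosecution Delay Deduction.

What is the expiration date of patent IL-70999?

September 2, 2018

Base term: filing date + 24 years → 12 August 2017.
Clinical Review Extension: 859 days claimed exceeds the 621-day cap, so +621 days → 25 April 2019.
Prosecution Delay Deduction: −235 days → 2 September 2018.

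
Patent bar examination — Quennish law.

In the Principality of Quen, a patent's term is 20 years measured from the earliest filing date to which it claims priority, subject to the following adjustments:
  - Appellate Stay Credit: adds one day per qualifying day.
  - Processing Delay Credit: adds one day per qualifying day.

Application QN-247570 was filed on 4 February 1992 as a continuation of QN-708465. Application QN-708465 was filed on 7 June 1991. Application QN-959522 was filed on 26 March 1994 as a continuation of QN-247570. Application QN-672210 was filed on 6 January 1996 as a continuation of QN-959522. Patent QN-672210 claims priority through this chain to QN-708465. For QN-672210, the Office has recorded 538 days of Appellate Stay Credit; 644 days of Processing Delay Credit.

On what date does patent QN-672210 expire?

Earliest priority filing: 7 June 1991.
Base term: 7 June 1991 + 20 years → 7 June 2011.
Appellate Stay Credit: +538 days → 26 November 2012.
Processing Delay Credit: +644 days → 1 September 2014.

September 1, 2014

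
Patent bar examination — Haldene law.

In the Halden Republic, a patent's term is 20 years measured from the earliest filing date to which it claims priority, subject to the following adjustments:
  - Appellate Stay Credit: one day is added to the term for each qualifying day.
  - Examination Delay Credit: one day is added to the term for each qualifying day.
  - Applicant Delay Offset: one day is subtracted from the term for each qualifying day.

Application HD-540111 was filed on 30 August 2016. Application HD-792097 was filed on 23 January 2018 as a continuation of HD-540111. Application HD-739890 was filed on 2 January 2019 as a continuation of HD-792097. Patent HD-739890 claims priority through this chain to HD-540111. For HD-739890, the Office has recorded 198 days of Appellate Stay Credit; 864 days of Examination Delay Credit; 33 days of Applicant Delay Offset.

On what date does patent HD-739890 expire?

2039-06-25

Earliest priority filing: 30 August 2016.
Base term: 30 August 2016 + 20 years → 30 August 2036.
Appellate Stay Credit: +198 days → 16 March 2037.
Examination Delay Credit: +864 days → 28 July 2039.
Applicant Delay Offset: −33 days → 25 June 2039.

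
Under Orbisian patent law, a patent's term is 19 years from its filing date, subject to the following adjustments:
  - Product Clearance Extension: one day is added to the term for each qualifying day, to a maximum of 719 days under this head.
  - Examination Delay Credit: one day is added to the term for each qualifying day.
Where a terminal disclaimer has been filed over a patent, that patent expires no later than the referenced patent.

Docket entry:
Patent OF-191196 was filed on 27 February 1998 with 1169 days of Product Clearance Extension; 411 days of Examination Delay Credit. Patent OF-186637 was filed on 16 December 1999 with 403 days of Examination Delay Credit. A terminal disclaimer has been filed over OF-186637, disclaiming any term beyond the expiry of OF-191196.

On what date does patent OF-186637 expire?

January 23, 2020

Natural term of OF-186637:
  Base: filing + 19 years → 16 December 2018.
  Examination Delay Credit: +403 days → 23 January 2020.
Expiry of referenced patent OF-191196:
  Base: filing + 19 years → 27 February 2017.
  Product Clearance Extension: 1169 days claimed exceeds the 719-day cap, so +719 days → 16 February 2019.
  Examination Delay Credit: +411 days → 2 April 2020.
Terminal disclaimer: OF-186637 expires on the earlier of 23 January 2020 and 2 April 2020.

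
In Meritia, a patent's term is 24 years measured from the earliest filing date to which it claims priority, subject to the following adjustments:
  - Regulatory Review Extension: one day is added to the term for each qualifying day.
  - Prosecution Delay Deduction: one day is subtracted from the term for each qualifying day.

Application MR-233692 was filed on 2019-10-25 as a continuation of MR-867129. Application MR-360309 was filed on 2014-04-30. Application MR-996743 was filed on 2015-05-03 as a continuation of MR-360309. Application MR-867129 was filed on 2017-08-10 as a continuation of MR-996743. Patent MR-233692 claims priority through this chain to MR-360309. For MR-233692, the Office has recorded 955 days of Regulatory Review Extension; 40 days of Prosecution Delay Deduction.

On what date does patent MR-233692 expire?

Earliest priority filing: 30 April 2014.
Base term: 30 April 2014 + 24 years → 30 April 2038.
Regulatory Review Extension: +955 days → 10 December 2040.
Prosecution Delay Deduction: −40 days → 31 October 2040.

October 31, 2040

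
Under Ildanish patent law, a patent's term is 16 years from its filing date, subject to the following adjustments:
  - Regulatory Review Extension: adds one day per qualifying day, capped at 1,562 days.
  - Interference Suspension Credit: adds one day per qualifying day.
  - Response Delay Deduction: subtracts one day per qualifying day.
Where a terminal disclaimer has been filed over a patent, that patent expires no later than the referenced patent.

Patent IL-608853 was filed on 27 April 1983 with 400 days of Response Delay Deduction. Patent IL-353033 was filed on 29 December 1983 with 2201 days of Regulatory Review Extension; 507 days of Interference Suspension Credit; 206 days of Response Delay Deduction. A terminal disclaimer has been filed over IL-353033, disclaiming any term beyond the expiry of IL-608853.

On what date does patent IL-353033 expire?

1998-03-23

Natural term of IL-353033:
  Base: filing + 16 years → 29 December 1999.
  Regulatory Review Extension: 2201 days claimed exceeds the 1562-day cap, so +1562 days → 8 April 2004.
  Interference Suspension Credit: +507 days → 28 August 2005.
  Response Delay Deduction: −206 days → 3 February 2005.
Expiry of referenced patent IL-608853:
  Base: filing + 16 years → 27 April 1999.
  Response Delay Deduction: −400 days → 23 March 1998.
Terminal disclaimer: IL-353033 expires on the earlier of 3 February 2005 and 23 March 1998.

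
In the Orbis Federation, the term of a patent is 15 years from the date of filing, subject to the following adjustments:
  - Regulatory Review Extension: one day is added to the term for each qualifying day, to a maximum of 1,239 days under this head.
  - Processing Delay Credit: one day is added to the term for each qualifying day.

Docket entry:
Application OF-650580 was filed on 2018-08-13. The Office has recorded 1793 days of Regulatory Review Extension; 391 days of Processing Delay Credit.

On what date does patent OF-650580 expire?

Base term: filing date + 15 years → 13 August 2033.
Regulatory Review Extension: 1793 days claimed exceeds the 1239-day cap, so +1239 days → 3 January 2037.
Processing Delay Credit: +391 days → 29 January 2038.

2038-01-29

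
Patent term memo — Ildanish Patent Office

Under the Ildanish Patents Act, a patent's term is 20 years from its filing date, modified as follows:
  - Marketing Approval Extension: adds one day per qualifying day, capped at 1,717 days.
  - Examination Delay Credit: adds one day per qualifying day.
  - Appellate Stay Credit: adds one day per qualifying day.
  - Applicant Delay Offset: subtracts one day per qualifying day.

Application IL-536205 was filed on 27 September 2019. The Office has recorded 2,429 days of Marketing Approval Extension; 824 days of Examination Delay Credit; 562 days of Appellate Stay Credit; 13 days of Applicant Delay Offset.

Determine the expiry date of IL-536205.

Base term: filing date + 20 years → 27 September 2039.
Marketing Approval Extension: 2429 days claimed exceeds the 1717-day cap, so +1717 days → 9 June 2044.
Examination Delay Credit: +824 days → 11 September 2046.
Appellate Stay Credit: +562 days → 26 March 2048.
Applicant Delay Offset: −13 days → 13 March 2048.

March 13, 2048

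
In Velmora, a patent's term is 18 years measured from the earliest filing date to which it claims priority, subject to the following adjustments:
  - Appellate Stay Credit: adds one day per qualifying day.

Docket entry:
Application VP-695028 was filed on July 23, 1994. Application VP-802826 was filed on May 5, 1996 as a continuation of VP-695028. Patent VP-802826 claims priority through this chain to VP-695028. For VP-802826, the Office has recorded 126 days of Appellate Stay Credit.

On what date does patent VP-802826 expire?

Earliest priority filing: 23 July 1994.
Base term: 23 July 1994 + 18 years → 23 July 2012.
Appellate Stay Credit: +126 days → 26 November 2012.

November 26, 2012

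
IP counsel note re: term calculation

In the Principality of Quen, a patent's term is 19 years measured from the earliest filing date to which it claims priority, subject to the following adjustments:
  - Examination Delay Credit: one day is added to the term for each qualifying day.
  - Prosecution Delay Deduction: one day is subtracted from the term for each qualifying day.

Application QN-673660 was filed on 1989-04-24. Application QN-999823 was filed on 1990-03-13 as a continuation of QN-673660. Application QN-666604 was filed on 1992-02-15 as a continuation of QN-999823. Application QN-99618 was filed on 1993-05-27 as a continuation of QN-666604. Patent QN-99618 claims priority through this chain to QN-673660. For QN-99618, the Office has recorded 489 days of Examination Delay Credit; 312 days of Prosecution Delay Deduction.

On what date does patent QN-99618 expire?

2008-10-18

Earliest priority filing: 24 April 1989.
Base term: 24 April 1989 + 19 years → 24 April 2008.
Examination Delay Credit: +489 days → 26 August 2009.
Prosecution Delay Deduction: −312 days → 18 October 2008.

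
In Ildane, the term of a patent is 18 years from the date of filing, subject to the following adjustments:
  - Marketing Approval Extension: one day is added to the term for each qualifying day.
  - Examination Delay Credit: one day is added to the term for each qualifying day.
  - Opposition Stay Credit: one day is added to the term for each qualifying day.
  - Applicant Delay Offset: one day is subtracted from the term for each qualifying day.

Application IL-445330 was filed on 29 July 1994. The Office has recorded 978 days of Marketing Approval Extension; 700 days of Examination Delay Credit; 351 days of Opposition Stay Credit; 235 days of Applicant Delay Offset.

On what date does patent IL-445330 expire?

Base term: filing date + 18 years → 29 July 2012.
Marketing Approval Extension: +978 days → 3 April 2015.
Examination Delay Credit: +700 days → 3 March 2017.
Opposition Stay Credit: +351 days → 17 February 2018.
Applicant Delay Offset: −235 days → 27 June 2017.

2017-06-27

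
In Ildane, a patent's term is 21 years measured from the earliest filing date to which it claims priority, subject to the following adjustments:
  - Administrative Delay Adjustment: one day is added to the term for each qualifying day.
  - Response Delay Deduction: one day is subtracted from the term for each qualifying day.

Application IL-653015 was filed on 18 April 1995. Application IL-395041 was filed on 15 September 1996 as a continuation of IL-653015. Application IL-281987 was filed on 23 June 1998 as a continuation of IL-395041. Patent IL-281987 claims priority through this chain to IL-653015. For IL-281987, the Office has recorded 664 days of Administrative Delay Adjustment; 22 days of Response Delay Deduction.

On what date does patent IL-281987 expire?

Earliest priority filing: 18 April 1995.
Base term: 18 April 1995 + 21 years → 18 April 2016.
Administrative Delay Adjustment: +664 days → 11 February 2018.
Response Delay Deduction: −22 days → 20 January 2018.

January 20, 2018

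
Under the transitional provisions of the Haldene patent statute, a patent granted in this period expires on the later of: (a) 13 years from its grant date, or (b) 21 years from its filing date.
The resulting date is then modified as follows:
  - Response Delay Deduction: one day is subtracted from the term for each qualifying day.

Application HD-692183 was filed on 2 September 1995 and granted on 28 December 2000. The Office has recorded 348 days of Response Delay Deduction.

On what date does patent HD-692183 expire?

2015-09-20

(a) grant + 13 years → 28 December 2013.
(b) filing + 21 years → 2 September 2016.
Later of the two: 2 September 2016.
Response Delay Deduction: −348 days → 20 September 2015.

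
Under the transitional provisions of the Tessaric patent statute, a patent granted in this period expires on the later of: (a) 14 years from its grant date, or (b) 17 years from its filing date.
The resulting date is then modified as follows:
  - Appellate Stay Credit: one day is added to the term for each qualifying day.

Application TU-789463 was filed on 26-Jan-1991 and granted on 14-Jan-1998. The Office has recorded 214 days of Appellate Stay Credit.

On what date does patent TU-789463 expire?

2012-08-15

(a) grant + 14 years → 14 January 2012.
(b) filing + 17 years → 26 January 2008.
Later of the two: 14 January 2012.
Appellate Stay Credit: +214 days → 15 August 2012.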